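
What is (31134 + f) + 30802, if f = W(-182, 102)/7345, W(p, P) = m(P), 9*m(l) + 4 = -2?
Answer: 1364759758/22035 ≈ 61936.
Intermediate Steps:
m(l) = -2/3 (m(l) = -4/9 + (1/9)*(-2) = -4/9 - 2/9 = -2/3)
W(p, P) = -2/3
f = -2/22035 (f = -2/3/7345 = -2/3*1/7345 = -2/22035 ≈ -9.0765e-5)
(31134 + f) + 30802 = (31134 - 2/22035) + 30802 = 686037688/22035 + 30802 = 1364759758/22035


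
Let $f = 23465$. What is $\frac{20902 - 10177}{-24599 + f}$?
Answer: $- \frac{3575}{378} \approx -9.4577$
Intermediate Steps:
$\frac{20902 - 10177}{-24599 + f} = \frac{20902 - 10177}{-24599 + 23465} = \frac{10725}{-1134} = 10725 \left(- \frac{1}{1134}\right) = - \frac{3575}{378}$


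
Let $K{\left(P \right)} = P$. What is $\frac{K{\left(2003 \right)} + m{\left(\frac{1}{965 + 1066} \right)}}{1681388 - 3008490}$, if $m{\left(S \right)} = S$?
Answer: $- \frac{2034047}{1347672081} \approx -0.0015093$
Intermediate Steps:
$\frac{K{\left(2003 \right)} + m{\left(\frac{1}{965 + 1066} \right)}}{1681388 - 3008490} = \frac{2003 + \frac{1}{965 + 1066}}{1681388 - 3008490} = \frac{2003 + \frac{1}{2031}}{-1327102} = \left(2003 + \frac{1}{2031}\right) \left(- \frac{1}{1327102}\right) = \frac{4068094}{2031} \left(- \frac{1}{1327102}\right) = - \frac{2034047}{1347672081}$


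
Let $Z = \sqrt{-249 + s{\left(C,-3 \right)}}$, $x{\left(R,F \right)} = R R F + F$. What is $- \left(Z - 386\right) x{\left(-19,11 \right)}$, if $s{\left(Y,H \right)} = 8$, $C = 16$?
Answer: $1537052 - 3982 i \sqrt{241} \approx 1.5371 \cdot 10^{6} - 61817.0 i$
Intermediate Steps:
$x{\left(R,F \right)} = F + F R^{2}$ ($x{\left(R,F \right)} = R^{2} F + F = F R^{2} + F = F + F R^{2}$)
$Z = i \sqrt{241}$ ($Z = \sqrt{-249 + 8} = \sqrt{-241} = i \sqrt{241} \approx 15.524 i$)
$- \left(Z - 386\right) x{\left(-19,11 \right)} = - \left(i \sqrt{241} - 386\right) 11 \left(1 + \left(-19\right)^{2}\right) = - \left(i \sqrt{241} - 386\right) 11 \left(1 + 361\right) = - \left(i \sqrt{241} - 386\right) 11 \cdot 362 = - \left(-386 + i \sqrt{241}\right) 3982 = - (-1537052 + 3982 i \sqrt{241}) = 1537052 - 3982 i \sqrt{241}$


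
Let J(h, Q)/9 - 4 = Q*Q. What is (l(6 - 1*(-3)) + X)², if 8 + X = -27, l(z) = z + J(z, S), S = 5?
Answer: 55225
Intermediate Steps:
J(h, Q) = 36 + 9*Q² (J(h, Q) = 36 + 9*(Q*Q) = 36 + 9*Q²)
l(z) = 261 + z (l(z) = z + (36 + 9*5²) = z + (36 + 9*25) = z + (36 + 225) = z + 261 = 261 + z)
X = -35 (X = -8 - 27 = -35)
(l(6 - 1*(-3)) + X)² = ((261 + (6 - 1*(-3))) - 35)² = ((261 + (6 + 3)) - 35)² = ((261 + 9) - 35)² = (270 - 35)² = 235² = 55225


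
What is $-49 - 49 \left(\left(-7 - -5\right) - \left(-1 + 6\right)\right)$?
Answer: $294$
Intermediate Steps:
$-49 - 49 \left(\left(-7 - -5\right) - \left(-1 + 6\right)\right) = -49 - 49 \left(\left(-7 + 5\right) - 5\right) = -49 - 49 \left(-2 - 5\right) = -49 - -343 = -49 + 343 = 294$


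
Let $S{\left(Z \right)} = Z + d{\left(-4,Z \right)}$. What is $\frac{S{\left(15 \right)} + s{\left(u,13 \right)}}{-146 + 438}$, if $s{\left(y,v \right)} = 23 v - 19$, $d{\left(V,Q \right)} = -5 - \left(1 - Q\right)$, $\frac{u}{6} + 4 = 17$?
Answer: $\frac{76}{73} \approx 1.0411$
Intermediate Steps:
$u = 78$ ($u = -24 + 6 \cdot 17 = -24 + 102 = 78$)
$d{\left(V,Q \right)} = -6 + Q$ ($d{\left(V,Q \right)} = -5 + \left(-1 + Q\right) = -6 + Q$)
$s{\left(y,v \right)} = -19 + 23 v$
$S{\left(Z \right)} = -6 + 2 Z$ ($S{\left(Z \right)} = Z + \left(-6 + Z\right) = -6 + 2 Z$)
$\frac{S{\left(15 \right)} + s{\left(u,13 \right)}}{-146 + 438} = \frac{\left(-6 + 2 \cdot 15\right) + \left(-19 + 23 \cdot 13\right)}{-146 + 438} = \frac{\left(-6 + 30\right) + \left(-19 + 299\right)}{292} = \left(24 + 280\right) \frac{1}{292} = 304 \cdot \frac{1}{292} = \frac{76}{73}$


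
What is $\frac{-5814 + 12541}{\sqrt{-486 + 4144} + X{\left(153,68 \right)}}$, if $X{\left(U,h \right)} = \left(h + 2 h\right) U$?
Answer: $\frac{104981562}{487092643} - \frac{6727 \sqrt{3658}}{974185286} \approx 0.21511$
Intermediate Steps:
$X{\left(U,h \right)} = 3 U h$ ($X{\left(U,h \right)} = 3 h U = 3 U h$)
$\frac{-5814 + 12541}{\sqrt{-486 + 4144} + X{\left(153,68 \right)}} = \frac{-5814 + 12541}{\sqrt{-486 + 4144} + 3 \cdot 153 \cdot 68} = \frac{6727}{\sqrt{3658} + 31212} = \frac{6727}{31212 + \sqrt{3658}}$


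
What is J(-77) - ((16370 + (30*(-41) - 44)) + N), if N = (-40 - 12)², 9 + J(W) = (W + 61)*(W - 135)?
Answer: -14417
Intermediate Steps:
J(W) = -9 + (-135 + W)*(61 + W) (J(W) = -9 + (W + 61)*(W - 135) = -9 + (61 + W)*(-135 + W) = -9 + (-135 + W)*(61 + W))
N = 2704 (N = (-52)² = 2704)
J(-77) - ((16370 + (30*(-41) - 44)) + N) = (-8244 + (-77)² - 74*(-77)) - ((16370 + (30*(-41) - 44)) + 2704) = (-8244 + 5929 + 5698) - ((16370 + (-1230 - 44)) + 2704) = 3383 - ((16370 - 1274) + 2704) = 3383 - (15096 + 2704) = 3383 - 1*17800 = 3383 - 17800 = -14417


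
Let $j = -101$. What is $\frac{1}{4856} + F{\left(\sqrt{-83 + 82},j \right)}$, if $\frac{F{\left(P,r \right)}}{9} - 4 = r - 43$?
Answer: $- \frac{6118559}{4856} \approx -1260.0$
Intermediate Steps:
$F{\left(P,r \right)} = -351 + 9 r$ ($F{\left(P,r \right)} = 36 + 9 \left(r - 43\right) = 36 + 9 \left(-43 + r\right) = 36 + \left(-387 + 9 r\right) = -351 + 9 r$)
$\frac{1}{4856} + F{\left(\sqrt{-83 + 82},j \right)} = \frac{1}{4856} + \left(-351 + 9 \left(-101\right)\right) = \frac{1}{4856} - 1260 = - \frac{6118559}{4856}$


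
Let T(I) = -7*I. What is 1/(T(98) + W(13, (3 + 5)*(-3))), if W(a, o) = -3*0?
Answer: -1/686 ≈ -0.0014577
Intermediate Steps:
W(a, o) = 0
1/(T(98) + W(13, (3 + 5)*(-3))) = 1/(-7*98 + 0) = 1/(-686 + 0) = 1/(-686) = -1/686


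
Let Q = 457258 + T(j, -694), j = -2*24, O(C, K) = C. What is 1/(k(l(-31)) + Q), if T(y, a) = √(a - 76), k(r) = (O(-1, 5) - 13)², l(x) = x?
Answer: 228727/104632081443 - I*√770/209264162886 ≈ 2.186e-6 - 1.326e-10*I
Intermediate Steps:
k(r) = 196 (k(r) = (-1 - 13)² = (-14)² = 196)
j = -48
T(y, a) = √(-76 + a)
Q = 457258 + I*√770 (Q = 457258 + √(-76 - 694) = 457258 + √(-770) = 457258 + I*√770 ≈ 4.5726e+5 + 27.749*I)
1/(k(l(-31)) + Q) = 1/(196 + (457258 + I*√770)) = 1/(457454 + I*√770)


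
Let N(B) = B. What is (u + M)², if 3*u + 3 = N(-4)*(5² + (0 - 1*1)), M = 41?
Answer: 64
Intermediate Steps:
u = -33 (u = -1 + (-4*(5² + (0 - 1*1)))/3 = -1 + (-4*(25 + (0 - 1)))/3 = -1 + (-4*(25 - 1))/3 = -1 + (-4*24)/3 = -1 + (⅓)*(-96) = -1 - 32 = -33)
(u + M)² = (-33 + 41)² = 8² = 64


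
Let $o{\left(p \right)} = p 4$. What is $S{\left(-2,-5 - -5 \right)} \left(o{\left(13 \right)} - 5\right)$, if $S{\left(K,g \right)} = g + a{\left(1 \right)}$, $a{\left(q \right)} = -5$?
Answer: $-235$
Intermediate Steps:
$o{\left(p \right)} = 4 p$
$S{\left(K,g \right)} = -5 + g$ ($S{\left(K,g \right)} = g - 5 = -5 + g$)
$S{\left(-2,-5 - -5 \right)} \left(o{\left(13 \right)} - 5\right) = \left(-5 - 0\right) \left(4 \cdot 13 - 5\right) = \left(-5 + \left(-5 + 5\right)\right) \left(52 - 5\right) = \left(-5 + 0\right) 47 = \left(-5\right) 47 = -235$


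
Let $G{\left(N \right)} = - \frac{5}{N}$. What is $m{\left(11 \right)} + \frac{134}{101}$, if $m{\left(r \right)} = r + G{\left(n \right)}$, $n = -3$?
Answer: $\frac{4240}{303} \approx 13.993$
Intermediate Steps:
$m{\left(r \right)} = \frac{5}{3} + r$ ($m{\left(r \right)} = r - \frac{5}{-3} = r - - \frac{5}{3} = r + \frac{5}{3} = \frac{5}{3} + r$)
$m{\left(11 \right)} + \frac{134}{101} = \left(\frac{5}{3} + 11\right) + \frac{134}{101} = \frac{38}{3} + 134 \cdot \frac{1}{101} = \frac{38}{3} + \frac{134}{101} = \frac{4240}{303}$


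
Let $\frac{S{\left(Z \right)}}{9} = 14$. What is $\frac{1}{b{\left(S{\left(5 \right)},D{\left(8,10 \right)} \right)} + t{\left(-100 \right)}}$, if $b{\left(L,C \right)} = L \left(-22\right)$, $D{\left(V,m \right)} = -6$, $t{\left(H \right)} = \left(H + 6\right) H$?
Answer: $\frac{1}{6628} \approx 0.00015088$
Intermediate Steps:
$t{\left(H \right)} = H \left(6 + H\right)$ ($t{\left(H \right)} = \left(6 + H\right) H = H \left(6 + H\right)$)
$S{\left(Z \right)} = 126$ ($S{\left(Z \right)} = 9 \cdot 14 = 126$)
$b{\left(L,C \right)} = - 22 L$
$\frac{1}{b{\left(S{\left(5 \right)},D{\left(8,10 \right)} \right)} + t{\left(-100 \right)}} = \frac{1}{\left(-22\right) 126 - 100 \left(6 - 100\right)} = \frac{1}{-2772 - -9400} = \frac{1}{-2772 + 9400} = \frac{1}{6628}$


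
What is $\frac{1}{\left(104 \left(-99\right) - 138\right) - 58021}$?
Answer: $- \frac{1}{68455} \approx -1.4608 \cdot 10^{-5}$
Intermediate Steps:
$\frac{1}{\left(104 \left(-99\right) - 138\right) - 58021} = \frac{1}{\left(-10296 - 138\right) - 58021} = \frac{1}{-10434 - 58021} = \frac{1}{-68455} = - \frac{1}{68455}$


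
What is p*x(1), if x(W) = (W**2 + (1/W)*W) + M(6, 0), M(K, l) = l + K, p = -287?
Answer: -2296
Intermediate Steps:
M(K, l) = K + l
x(W) = 7 + W**2 (x(W) = (W**2 + (1/W)*W) + (6 + 0) = (W**2 + W/W) + 6 = (W**2 + 1) + 6 = (1 + W**2) + 6 = 7 + W**2)
p*x(1) = -287*(7 + 1**2) = -287*(7 + 1) = -287*8 = -2296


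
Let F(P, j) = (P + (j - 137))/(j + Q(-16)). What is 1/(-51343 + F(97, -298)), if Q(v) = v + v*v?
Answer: -29/1488778 ≈ -1.9479e-5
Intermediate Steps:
Q(v) = v + v²
F(P, j) = (-137 + P + j)/(240 + j) (F(P, j) = (P + (j - 137))/(j - 16*(1 - 16)) = (P + (-137 + j))/(j - 16*(-15)) = (-137 + P + j)/(j + 240) = (-137 + P + j)/(240 + j))
1/(-51343 + F(97, -298)) = 1/(-51343 + (-137 + 97 - 298)/(240 - 298)) = 1/(-51343 - 338/(-58)) = 1/(-51343 - 1/58*(-338)) = 1/(-51343 + 169/29) = 1/(-1488778/29) = -29/1488778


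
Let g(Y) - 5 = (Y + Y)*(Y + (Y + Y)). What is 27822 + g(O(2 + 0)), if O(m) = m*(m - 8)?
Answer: 28691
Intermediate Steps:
O(m) = m*(-8 + m)
g(Y) = 5 + 6*Y**2 (g(Y) = 5 + (Y + Y)*(Y + (Y + Y)) = 5 + (2*Y)*(Y + 2*Y) = 5 + (2*Y)*(3*Y) = 5 + 6*Y**2)
27822 + g(O(2 + 0)) = 27822 + (5 + 6*((2 + 0)*(-8 + (2 + 0)))**2) = 27822 + (5 + 6*(2*(-8 + 2))**2) = 27822 + (5 + 6*(2*(-6))**2) = 27822 + (5 + 6*(-12)**2) = 27822 + (5 + 6*144) = 27822 + (5 + 864) = 27822 + 869 = 28691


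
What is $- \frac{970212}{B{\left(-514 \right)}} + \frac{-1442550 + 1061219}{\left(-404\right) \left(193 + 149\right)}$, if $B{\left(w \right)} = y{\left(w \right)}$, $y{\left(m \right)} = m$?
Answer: $\frac{67124127875}{35509176} \approx 1890.3$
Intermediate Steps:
$B{\left(w \right)} = w$
$- \frac{970212}{B{\left(-514 \right)}} + \frac{-1442550 + 1061219}{\left(-404\right) \left(193 + 149\right)} = - \frac{970212}{-514} + \frac{-1442550 + 1061219}{\left(-404\right) \left(193 + 149\right)} = \left(-970212\right) \left(- \frac{1}{514}\right) - \frac{381331}{\left(-404\right) 342} = \frac{485106}{257} - \frac{381331}{-138168} = \frac{485106}{257} - - \frac{381331}{138168} = \frac{485106}{257} + \frac{381331}{138168} = \frac{67124127875}{35509176}$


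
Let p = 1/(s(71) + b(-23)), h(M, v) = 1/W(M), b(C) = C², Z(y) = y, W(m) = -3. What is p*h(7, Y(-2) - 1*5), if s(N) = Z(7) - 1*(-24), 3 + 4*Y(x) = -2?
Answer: -1/1680 ≈ -0.00059524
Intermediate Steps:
Y(x) = -5/4 (Y(x) = -¾ + (¼)*(-2) = -¾ - ½ = -5/4)
s(N) = 31 (s(N) = 7 - 1*(-24) = 7 + 24 = 31)
h(M, v) = -⅓ (h(M, v) = 1/(-3) = -⅓)
p = 1/560 (p = 1/(31 + (-23)²) = 1/(31 + 529) = 1/560 ≈ 0.0017857)
p*h(7, Y(-2) - 1*5) = (1/560)*(-⅓) = -1/1680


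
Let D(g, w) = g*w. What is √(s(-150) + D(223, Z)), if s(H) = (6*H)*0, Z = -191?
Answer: I*√42593 ≈ 206.38*I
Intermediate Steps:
s(H) = 0
√(s(-150) + D(223, Z)) = √(0 + 223*(-191)) = √(0 - 42593) = √(-42593) = I*√42593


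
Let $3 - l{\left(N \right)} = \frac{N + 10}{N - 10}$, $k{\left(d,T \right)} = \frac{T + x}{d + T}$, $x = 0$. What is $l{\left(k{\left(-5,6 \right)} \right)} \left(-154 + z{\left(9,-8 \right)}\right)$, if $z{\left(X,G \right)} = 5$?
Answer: $-1043$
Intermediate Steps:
$k{\left(d,T \right)} = \frac{T}{T + d}$ ($k{\left(d,T \right)} = \frac{T + 0}{d + T} = \frac{T}{T + d}$)
$l{\left(N \right)} = 3 - \frac{10 + N}{-10 + N}$ ($l{\left(N \right)} = 3 - \frac{N + 10}{N - 10} = 3 - \frac{10 + N}{-10 + N}$)
$l{\left(k{\left(-5,6 \right)} \right)} \left(-154 + z{\left(9,-8 \right)}\right) = \frac{2 \left(-20 + \frac{6}{6 - 5}\right)}{-10 + \frac{6}{6 - 5}} \left(-154 + 5\right) = \frac{2 \left(-20 + \frac{6}{1}\right)}{-10 + \frac{6}{1}} \left(-149\right) = \frac{2 \left(-20 + 6 \cdot 1\right)}{-10 + 6 \cdot 1} \left(-149\right) = \frac{2 \left(-20 + 6\right)}{-10 + 6} \left(-149\right) = 2 \frac{1}{-4} \left(-14\right) \left(-149\right) = 2 \left(- \frac{1}{4}\right) \left(-14\right) \left(-149\right) = 7 \left(-149\right) = -1043$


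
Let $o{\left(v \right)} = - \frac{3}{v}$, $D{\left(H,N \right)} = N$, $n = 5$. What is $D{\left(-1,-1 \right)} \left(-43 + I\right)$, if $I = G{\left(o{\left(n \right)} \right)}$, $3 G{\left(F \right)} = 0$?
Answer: $43$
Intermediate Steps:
$G{\left(F \right)} = 0$ ($G{\left(F \right)} = \frac{1}{3} \cdot 0 = 0$)
$I = 0$
$D{\left(-1,-1 \right)} \left(-43 + I\right) = - (-43 + 0) = \left(-1\right) \left(-43\right) = 43$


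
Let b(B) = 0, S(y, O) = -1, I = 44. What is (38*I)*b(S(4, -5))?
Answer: 0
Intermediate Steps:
(38*I)*b(S(4, -5)) = (38*44)*0 = 1672*0 = 0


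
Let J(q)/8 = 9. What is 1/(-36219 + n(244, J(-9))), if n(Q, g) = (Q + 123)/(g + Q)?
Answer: -316/11444837 ≈ -2.7611e-5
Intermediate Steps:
J(q) = 72 (J(q) = 8*9 = 72)
n(Q, g) = (123 + Q)/(Q + g)
1/(-36219 + n(244, J(-9))) = 1/(-36219 + (123 + 244)/(244 + 72)) = 1/(-36219 + 367/316) = 1/(-11444837/316) = -316/11444837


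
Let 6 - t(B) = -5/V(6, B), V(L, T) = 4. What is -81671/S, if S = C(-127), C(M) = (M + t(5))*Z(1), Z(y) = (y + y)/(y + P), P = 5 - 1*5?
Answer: 163342/479 ≈ 341.01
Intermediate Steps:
P = 0 (P = 5 - 5 = 0)
t(B) = 29/4 (t(B) = 6 - (-5)/4 = 6 - 1*(-5/4) = 6 + 5/4 = 29/4)
Z(y) = 2 (Z(y) = (y + y)/(y + 0) = (2*y)/y = 2)
C(M) = 29/2 + 2*M (C(M) = (M + 29/4)*2 = (29/4 + M)*2 = 29/2 + 2*M)
S = -479/2 (S = 29/2 + 2*(-127) = 29/2 - 254 = -479/2 ≈ -239.50)
-81671/S = -81671/(-479/2) = -81671*(-2/479) = 163342/479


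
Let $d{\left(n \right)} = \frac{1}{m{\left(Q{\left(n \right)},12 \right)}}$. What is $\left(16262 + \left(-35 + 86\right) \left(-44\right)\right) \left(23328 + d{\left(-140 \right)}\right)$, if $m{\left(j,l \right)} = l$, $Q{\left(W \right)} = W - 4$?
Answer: $\frac{1962078433}{6} \approx 3.2701 \cdot 10^{8}$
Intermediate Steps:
$Q{\left(W \right)} = -4 + W$
$d{\left(n \right)} = \frac{1}{12}$
$\left(16262 + \left(-35 + 86\right) \left(-44\right)\right) \left(23328 + d{\left(-140 \right)}\right) = \left(16262 + \left(-35 + 86\right) \left(-44\right)\right) \left(23328 + \frac{1}{12}\right) = \left(16262 + 51 \left(-44\right)\right) \frac{279937}{12} = \left(16262 - 2244\right) \frac{279937}{12} = 14018 \cdot \frac{279937}{12} = \frac{1962078433}{6}$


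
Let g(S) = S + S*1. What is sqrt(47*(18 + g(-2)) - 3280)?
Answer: I*sqrt(2622) ≈ 51.205*I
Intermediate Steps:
g(S) = 2*S (g(S) = S + S = 2*S)
sqrt(47*(18 + g(-2)) - 3280) = sqrt(47*(18 + 2*(-2)) - 3280) = sqrt(47*(18 - 4) - 3280) = sqrt(47*14 - 3280) = sqrt(658 - 3280) = sqrt(-2622) = I*sqrt(2622)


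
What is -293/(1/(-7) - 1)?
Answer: 2051/8 ≈ 256.38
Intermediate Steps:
-293/(1/(-7) - 1) = -293/(-⅐ - 1) = -293/(-8/7) = -7/8*(-293) = 2051/8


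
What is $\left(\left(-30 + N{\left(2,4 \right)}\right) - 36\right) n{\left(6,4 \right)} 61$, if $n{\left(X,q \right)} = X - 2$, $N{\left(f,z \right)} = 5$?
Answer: $-14884$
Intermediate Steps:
$n{\left(X,q \right)} = -2 + X$ ($n{\left(X,q \right)} = X - 2 = -2 + X$)
$\left(\left(-30 + N{\left(2,4 \right)}\right) - 36\right) n{\left(6,4 \right)} 61 = \left(\left(-30 + 5\right) - 36\right) \left(-2 + 6\right) 61 = \left(-25 - 36\right) 4 \cdot 61 = \left(-61\right) 244 = -14884$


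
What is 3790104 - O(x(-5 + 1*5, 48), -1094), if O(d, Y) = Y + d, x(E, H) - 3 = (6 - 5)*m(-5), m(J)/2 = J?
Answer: 3791205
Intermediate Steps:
m(J) = 2*J
x(E, H) = -7 (x(E, H) = 3 + (6 - 5)*(2*(-5)) = 3 + 1*(-10) = 3 - 10 = -7)
3790104 - O(x(-5 + 1*5, 48), -1094) = 3790104 - (-1094 - 7) = 3790104 - 1*(-1101) = 3790104 + 1101 = 3791205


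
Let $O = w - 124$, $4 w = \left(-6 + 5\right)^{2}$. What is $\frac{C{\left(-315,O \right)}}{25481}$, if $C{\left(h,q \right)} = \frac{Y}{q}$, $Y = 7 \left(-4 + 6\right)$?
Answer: $- \frac{56}{12613095} \approx -4.4398 \cdot 10^{-6}$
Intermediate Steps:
$Y = 14$ ($Y = 7 \cdot 2 = 14$)
$w = \frac{1}{4}$ ($w = \frac{\left(-6 + 5\right)^{2}}{4} = \frac{\left(-1\right)^{2}}{4} = \frac{1}{4} \cdot 1 = \frac{1}{4} \approx 0.25$)
$O = - \frac{495}{4}$ ($O = \frac{1}{4} - 124 = - \frac{495}{4} \approx -123.75$)
$C{\left(h,q \right)} = \frac{14}{q}$
$\frac{C{\left(-315,O \right)}}{25481} = \frac{14 \frac{1}{- \frac{495}{4}}}{25481} = 14 \left(- \frac{4}{495}\right) \frac{1}{25481} = \left(- \frac{56}{495}\right) \frac{1}{25481} = - \frac{56}{12613095}$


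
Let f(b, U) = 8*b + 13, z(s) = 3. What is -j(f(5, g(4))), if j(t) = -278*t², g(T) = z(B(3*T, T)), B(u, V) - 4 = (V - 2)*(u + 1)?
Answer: 780902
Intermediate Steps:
B(u, V) = 4 + (1 + u)*(-2 + V) (B(u, V) = 4 + (V - 2)*(u + 1) = 4 + (-2 + V)*(1 + u) = 4 + (1 + u)*(-2 + V))
g(T) = 3
f(b, U) = 13 + 8*b
-j(f(5, g(4))) = -(-278)*(13 + 8*5)² = -(-278)*(13 + 40)² = -(-278)*53² = -(-278)*2809 = -1*(-780902) = 780902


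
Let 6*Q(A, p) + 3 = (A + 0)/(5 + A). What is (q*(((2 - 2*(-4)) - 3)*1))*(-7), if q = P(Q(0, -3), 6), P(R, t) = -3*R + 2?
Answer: -343/2 ≈ -171.50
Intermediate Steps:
Q(A, p) = -½ + A/(6*(5 + A)) (Q(A, p) = -½ + ((A + 0)/(5 + A))/6 = -½ + (A/(5 + A))/6 = -½ + A/(6*(5 + A)))
P(R, t) = 2 - 3*R
q = 7/2 (q = 2 - (-15 - 2*0)/(2*(5 + 0)) = 2 - (-15 + 0)/(2*5) = 2 - (-15)/(2*5) = 2 - 3*(-½) = 2 + 3/2 = 7/2 ≈ 3.5000)
(q*(((2 - 2*(-4)) - 3)*1))*(-7) = (7*(((2 - 2*(-4)) - 3)*1)/2)*(-7) = (7*(((2 + 8) - 3)*1)/2)*(-7) = (7*((10 - 3)*1)/2)*(-7) = (7*(7*1)/2)*(-7) = ((7/2)*7)*(-7) = (49/2)*(-7) = -343/2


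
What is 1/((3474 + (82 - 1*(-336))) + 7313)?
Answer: 1/11205 ≈ 8.9246e-5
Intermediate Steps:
1/((3474 + (82 - 1*(-336))) + 7313) = 1/((3474 + (82 + 336)) + 7313) = 1/((3474 + 418) + 7313) = 1/(3892 + 7313) = 1/11205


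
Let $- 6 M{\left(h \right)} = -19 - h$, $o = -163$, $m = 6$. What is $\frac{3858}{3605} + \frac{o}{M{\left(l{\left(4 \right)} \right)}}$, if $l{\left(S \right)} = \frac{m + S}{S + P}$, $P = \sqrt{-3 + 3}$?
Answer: $- \frac{6885486}{155015} \approx -44.418$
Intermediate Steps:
$P = 0$ ($P = \sqrt{0} = 0$)
$l{\left(S \right)} = \frac{6 + S}{S}$ ($l{\left(S \right)} = \frac{6 + S}{S + 0} = \frac{6 + S}{S}$)
$M{\left(h \right)} = \frac{19}{6} + \frac{h}{6}$ ($M{\left(h \right)} = - \frac{-19 - h}{6} = \frac{19}{6} + \frac{h}{6}$)
$\frac{3858}{3605} + \frac{o}{M{\left(l{\left(4 \right)} \right)}} = \frac{3858}{3605} - \frac{163}{\frac{19}{6} + \frac{\frac{1}{4} \left(6 + 4\right)}{6}} = 3858 \cdot \frac{1}{3605} - \frac{163}{\frac{19}{6} + \frac{\frac{1}{4} \cdot 10}{6}} = \frac{3858}{3605} - \frac{163}{\frac{19}{6} + \frac{1}{6} \cdot \frac{5}{2}} = \frac{3858}{3605} - \frac{163}{\frac{19}{6} + \frac{5}{12}} = \frac{3858}{3605} - \frac{163}{\frac{43}{12}} = \frac{3858}{3605} - \frac{1956}{43} = - \frac{6885486}{155015}$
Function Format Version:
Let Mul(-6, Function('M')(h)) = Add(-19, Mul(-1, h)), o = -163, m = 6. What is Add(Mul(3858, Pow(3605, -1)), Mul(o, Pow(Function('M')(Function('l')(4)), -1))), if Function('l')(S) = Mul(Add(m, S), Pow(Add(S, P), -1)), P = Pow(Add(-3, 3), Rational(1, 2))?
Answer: Rational(-6885486, 155015) ≈ -44.418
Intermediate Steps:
P = 0 (P = Pow(0, Rational(1, 2)) = 0)
Function('l')(S) = Mul(Pow(S, -1), Add(6, S)) (Function('l')(S) = Mul(Add(6, S), Pow(Add(S, 0), -1)) = Mul(Add(6, S), Pow(S, -1)) = Mul(Pow(S, -1), Add(6, S)))
Function('M')(h) = Add(Rational(19, 6), Mul(Rational(1, 6), h)) (Function('M')(h) = Mul(Rational(-1, 6), Add(-19, Mul(-1, h))) = Add(Rational(19, 6), Mul(Rational(1, 6), h)))
Add(Mul(3858, Pow(3605, -1)), Mul(o, Pow(Function('M')(Function('l')(4)), -1))) = Add(Mul(3858, Pow(3605, -1)), Mul(-163, Pow(Add(Rational(19, 6), Mul(Rational(1, 6), Mul(Pow(4, -1), Add(6, 4)))), -1))) = Add(Mul(3858, Rational(1, 3605)), Mul(-163, Pow(Add(Rational(19, 6), Mul(Rational(1, 6), Mul(Rational(1, 4), 10))), -1))) = Add(Rational(3858, 3605), Mul(-163, Pow(Add(Rational(19, 6), Mul(Rational(1, 6), Rational(5, 2))), -1))) = Add(Rational(3858, 3605), Mul(-163, Pow(Add(Rational(19, 6), Rational(5, 12)), -1))) = Add(Rational(3858, 3605), Mul(-163, Pow(Rational(43, 12), -1))) = Add(Rational(3858, 3605), Mul(-163, Rational(12, 43))) = Add(Rational(3858, 3605), Rational(-1956, 43)) = Rational(-6885486, 155015)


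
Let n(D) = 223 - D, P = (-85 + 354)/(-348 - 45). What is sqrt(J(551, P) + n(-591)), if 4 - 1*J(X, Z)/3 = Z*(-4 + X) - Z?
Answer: 2*sqrt(8353870)/131 ≈ 44.127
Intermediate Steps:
P = -269/393 (P = 269/(-393) = 269*(-1/393) = -269/393 ≈ -0.68448)
J(X, Z) = 12 + 3*Z - 3*Z*(-4 + X) (J(X, Z) = 12 - 3*(Z*(-4 + X) - Z) = 12 - 3*(-Z + Z*(-4 + X)) = 12 + (3*Z - 3*Z*(-4 + X)) = 12 + 3*Z - 3*Z*(-4 + X))
sqrt(J(551, P) + n(-591)) = sqrt((12 + 15*(-269/393) - 3*551*(-269/393)) + (223 - 1*(-591))) = sqrt((12 - 1345/131 + 148219/131) + (223 + 591)) = sqrt(148446/131 + 814) = sqrt(255080/131) = 2*sqrt(8353870)/131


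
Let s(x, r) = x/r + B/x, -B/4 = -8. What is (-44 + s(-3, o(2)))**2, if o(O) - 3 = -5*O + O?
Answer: 657721/225 ≈ 2923.2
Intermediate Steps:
B = 32 (B = -4*(-8) = 32)
o(O) = 3 - 4*O (o(O) = 3 + (-5*O + O) = 3 - 4*O)
s(x, r) = 32/x + x/r (s(x, r) = x/r + 32/x = 32/x + x/r)
(-44 + s(-3, o(2)))**2 = (-44 + (32/(-3) - 3/(3 - 4*2)))**2 = (-44 + (32*(-1/3) - 3/(3 - 8)))**2 = (-44 + (-32/3 - 3/(-5)))**2 = (-44 + (-32/3 - 3*(-1/5)))**2 = (-44 + (-32/3 + 3/5))**2 = (-44 - 151/15)**2 = (-811/15)**2 = 657721/225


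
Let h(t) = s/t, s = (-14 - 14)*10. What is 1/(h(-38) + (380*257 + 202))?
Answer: 19/1859518 ≈ 1.0218e-5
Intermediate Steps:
s = -280 (s = -28*10 = -280)
h(t) = -280/t
1/(h(-38) + (380*257 + 202)) = 1/(-280/(-38) + (380*257 + 202)) = 1/(-280*(-1/38) + (97660 + 202)) = 1/(140/19 + 97862) = 1/(1859518/19) = 19/1859518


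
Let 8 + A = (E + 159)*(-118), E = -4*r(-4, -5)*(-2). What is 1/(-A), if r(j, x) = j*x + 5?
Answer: 1/42370 ≈ 2.3602e-5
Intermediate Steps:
r(j, x) = 5 + j*x
E = 200 (E = -4*(5 - 4*(-5))*(-2) = -4*(5 + 20)*(-2) = -4*25*(-2) = -100*(-2) = 200)
A = -42370 (A = -8 + (200 + 159)*(-118) = -8 + 359*(-118) = -8 - 42362 = -42370)
1/(-A) = 1/(-1*(-42370)) = 1/42370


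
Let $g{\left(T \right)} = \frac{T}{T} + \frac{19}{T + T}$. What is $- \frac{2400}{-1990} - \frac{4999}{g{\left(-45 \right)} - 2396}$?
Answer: $\frac{141268650}{42898231} \approx 3.2931$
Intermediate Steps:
$g{\left(T \right)} = 1 + \frac{19}{2 T}$
$- \frac{2400}{-1990} - \frac{4999}{g{\left(-45 \right)} - 2396} = - \frac{2400}{-1990} - \frac{4999}{\frac{\frac{19}{2} - 45}{-45} - 2396} = \left(-2400\right) \left(- \frac{1}{1990}\right) - \frac{4999}{\left(- \frac{1}{45}\right) \left(- \frac{71}{2}\right) - 2396} = \frac{240}{199} - \frac{4999}{\frac{71}{90} - 2396} = \frac{240}{199} - \frac{4999}{- \frac{215569}{90}} = \frac{240}{199} - - \frac{449910}{215569} = \frac{240}{199} + \frac{449910}{215569} = \frac{141268650}{42898231}$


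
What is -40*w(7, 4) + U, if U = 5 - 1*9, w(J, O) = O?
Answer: -164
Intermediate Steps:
U = -4 (U = 5 - 9 = -4)
-40*w(7, 4) + U = -40*4 - 4 = -160 - 4 = -164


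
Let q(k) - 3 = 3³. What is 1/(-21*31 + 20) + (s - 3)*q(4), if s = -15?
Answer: -340741/631 ≈ -540.00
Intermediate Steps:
q(k) = 30 (q(k) = 3 + 3³ = 3 + 27 = 30)
1/(-21*31 + 20) + (s - 3)*q(4) = 1/(-21*31 + 20) + (-15 - 3)*30 = 1/(-651 + 20) - 18*30 = 1/(-631) - 540 = -1/631 - 540 = -340741/631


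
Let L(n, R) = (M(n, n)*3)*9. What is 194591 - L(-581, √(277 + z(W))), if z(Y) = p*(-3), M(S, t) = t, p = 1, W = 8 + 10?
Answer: 210278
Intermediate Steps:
W = 18
z(Y) = -3 (z(Y) = 1*(-3) = -3)
L(n, R) = 27*n (L(n, R) = (n*3)*9 = (3*n)*9 = 27*n)
194591 - L(-581, √(277 + z(W))) = 194591 - 27*(-581) = 194591 - 1*(-15687) = 194591 + 15687 = 210278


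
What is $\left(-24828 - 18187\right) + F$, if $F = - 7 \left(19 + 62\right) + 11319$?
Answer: $-32263$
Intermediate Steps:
$F = 10752$ ($F = \left(-7\right) 81 + 11319 = -567 + 11319 = 10752$)
$\left(-24828 - 18187\right) + F = \left(-24828 - 18187\right) + 10752 = -43015 + 10752 = -32263$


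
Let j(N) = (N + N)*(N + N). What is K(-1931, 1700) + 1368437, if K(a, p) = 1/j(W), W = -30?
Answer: 4926373201/3600 ≈ 1.3684e+6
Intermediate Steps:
j(N) = 4*N² (j(N) = (2*N)*(2*N) = 4*N²)
K(a, p) = 1/3600 (K(a, p) = 1/(4*(-30)²) = 1/(4*900) = 1/3600)
K(-1931, 1700) + 1368437 = 1/3600 + 1368437 = 4926373201/3600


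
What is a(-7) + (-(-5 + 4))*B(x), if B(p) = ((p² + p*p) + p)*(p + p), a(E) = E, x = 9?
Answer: 3071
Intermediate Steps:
B(p) = 2*p*(p + 2*p²) (B(p) = ((p² + p²) + p)*(2*p) = (2*p² + p)*(2*p) = (p + 2*p²)*(2*p) = 2*p*(p + 2*p²))
a(-7) + (-(-5 + 4))*B(x) = -7 + (-(-5 + 4))*(9²*(2 + 4*9)) = -7 + (-1*(-1))*(81*(2 + 36)) = -7 + 1*(81*38) = -7 + 1*3078 = -7 + 3078 = 3071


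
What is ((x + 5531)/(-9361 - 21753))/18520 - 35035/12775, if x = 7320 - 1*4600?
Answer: -115362104579/42064883440 ≈ -2.7425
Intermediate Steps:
x = 2720 (x = 7320 - 4600 = 2720)
((x + 5531)/(-9361 - 21753))/18520 - 35035/12775 = ((2720 + 5531)/(-9361 - 21753))/18520 - 35035/12775 = (8251/(-31114))*(1/18520) - 35035*1/12775 = (8251*(-1/31114))*(1/18520) - 1001/365 = -8251/31114*1/18520 - 1001/365 = -8251/576231280 - 1001/365 = -115362104579/42064883440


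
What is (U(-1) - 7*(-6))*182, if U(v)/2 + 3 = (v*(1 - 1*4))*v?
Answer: 5460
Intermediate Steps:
U(v) = -6 - 6*v² (U(v) = -6 + 2*((v*(1 - 1*4))*v) = -6 + 2*((v*(1 - 4))*v) = -6 + 2*((v*(-3))*v) = -6 + 2*((-3*v)*v) = -6 + 2*(-3*v²) = -6 - 6*v²)
(U(-1) - 7*(-6))*182 = ((-6 - 6*(-1)²) - 7*(-6))*182 = ((-6 - 6*1) + 42)*182 = ((-6 - 6) + 42)*182 = (-12 + 42)*182 = 30*182 = 5460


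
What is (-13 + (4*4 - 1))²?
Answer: 4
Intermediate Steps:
(-13 + (4*4 - 1))² = (-13 + (16 - 1))² = (-13 + 15)² = 2² = 4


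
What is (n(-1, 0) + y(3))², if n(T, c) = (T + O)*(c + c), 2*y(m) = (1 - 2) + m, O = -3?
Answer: 1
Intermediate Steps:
y(m) = -½ + m/2 (y(m) = ((1 - 2) + m)/2 = (-1 + m)/2 = -½ + m/2)
n(T, c) = 2*c*(-3 + T) (n(T, c) = (T - 3)*(c + c) = (-3 + T)*(2*c) = 2*c*(-3 + T))
(n(-1, 0) + y(3))² = (2*0*(-3 - 1) + (-½ + (½)*3))² = (2*0*(-4) + (-½ + 3/2))² = (0 + 1)² = 1² = 1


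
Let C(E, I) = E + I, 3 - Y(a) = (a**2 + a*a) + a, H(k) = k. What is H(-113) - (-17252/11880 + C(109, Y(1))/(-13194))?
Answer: -121411358/1088505 ≈ -111.54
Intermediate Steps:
Y(a) = 3 - a - 2*a**2 (Y(a) = 3 - ((a**2 + a*a) + a) = 3 - ((a**2 + a**2) + a) = 3 - (2*a**2 + a) = 3 - (a + 2*a**2) = 3 + (-a - 2*a**2) = 3 - a - 2*a**2)
H(-113) - (-17252/11880 + C(109, Y(1))/(-13194)) = -113 - (-17252/11880 + (109 + (3 - 1*1 - 2*1**2))/(-13194)) = -113 - (-17252*1/11880 + (109 + (3 - 1 - 2*1))*(-1/13194)) = -113 - (-4313/2970 + (109 + (3 - 1 - 2))*(-1/13194)) = -113 - (-4313/2970 + (109 + 0)*(-1/13194)) = -113 - (-4313/2970 + 109*(-1/13194)) = -113 - (-4313/2970 - 109/13194) = -113 - 1*(-1589707/1088505) = -113 + 1589707/1088505 = -121411358/1088505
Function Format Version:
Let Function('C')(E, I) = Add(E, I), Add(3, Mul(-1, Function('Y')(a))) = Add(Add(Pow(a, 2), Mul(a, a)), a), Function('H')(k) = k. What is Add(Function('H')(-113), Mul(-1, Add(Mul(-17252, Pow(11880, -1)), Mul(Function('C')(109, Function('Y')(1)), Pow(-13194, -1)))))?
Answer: Rational(-121411358, 1088505) ≈ -111.54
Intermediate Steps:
Function('Y')(a) = Add(3, Mul(-1, a), Mul(-2, Pow(a, 2))) (Function('Y')(a) = Add(3, Mul(-1, Add(Add(Pow(a, 2), Mul(a, a)), a))) = Add(3, Mul(-1, Add(Add(Pow(a, 2), Pow(a, 2)), a))) = Add(3, Mul(-1, Add(Mul(2, Pow(a, 2)), a))) = Add(3, Mul(-1, Add(a, Mul(2, Pow(a, 2))))) = Add(3, Add(Mul(-1, a), Mul(-2, Pow(a, 2)))) = Add(3, Mul(-1, a), Mul(-2, Pow(a, 2))))
Add(Function('H')(-113), Mul(-1, Add(Mul(-17252, Pow(11880, -1)), Mul(Function('C')(109, Function('Y')(1)), Pow(-13194, -1))))) = Add(-113, Mul(-1, Add(Mul(-17252, Pow(11880, -1)), Mul(Add(109, Add(3, Mul(-1, 1), Mul(-2, Pow(1, 2)))), Pow(-13194, -1))))) = Add(-113, Mul(-1, Add(Mul(-17252, Rational(1, 11880)), Mul(Add(109, Add(3, -1, Mul(-2, 1))), Rational(-1, 13194))))) = Add(-113, Mul(-1, Add(Rational(-4313, 2970), Mul(Add(109, Add(3, -1, -2)), Rational(-1, 13194))))) = Add(-113, Mul(-1, Add(Rational(-4313, 2970), Mul(Add(109, 0), Rational(-1, 13194))))) = Add(-113, Mul(-1, Add(Rational(-4313, 2970), Mul(109, Rational(-1, 13194))))) = Add(-113, Mul(-1, Add(Rational(-4313, 2970), Rational(-109, 13194)))) = Add(-113, Mul(-1, Rational(-1589707, 1088505))) = Add(-113, Rational(1589707, 1088505)) = Rational(-121411358, 1088505)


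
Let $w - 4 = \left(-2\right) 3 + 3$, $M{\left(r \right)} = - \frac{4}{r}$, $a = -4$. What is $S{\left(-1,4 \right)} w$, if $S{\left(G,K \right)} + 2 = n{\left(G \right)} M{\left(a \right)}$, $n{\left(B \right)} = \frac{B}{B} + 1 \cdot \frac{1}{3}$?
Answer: $- \frac{2}{3} \approx -0.66667$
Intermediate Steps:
$n{\left(B \right)} = \frac{4}{3}$ ($n{\left(B \right)} = 1 + 1 \cdot \frac{1}{3} = 1 + \frac{1}{3} = \frac{4}{3}$)
$S{\left(G,K \right)} = - \frac{2}{3}$ ($S{\left(G,K \right)} = -2 + \frac{4 \left(- \frac{4}{-4}\right)}{3} = -2 + \frac{4 \left(\left(-4\right) \left(- \frac{1}{4}\right)\right)}{3} = -2 + \frac{4}{3} \cdot 1 = -2 + \frac{4}{3} = - \frac{2}{3}$)
$w = 1$ ($w = 4 + \left(\left(-2\right) 3 + 3\right) = 4 + \left(-6 + 3\right) = 4 - 3 = 1$)
$S{\left(-1,4 \right)} w = \left(- \frac{2}{3}\right) 1 = - \frac{2}{3}$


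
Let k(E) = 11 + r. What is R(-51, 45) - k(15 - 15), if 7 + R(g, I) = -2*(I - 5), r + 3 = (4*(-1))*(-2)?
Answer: -103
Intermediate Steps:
r = 5 (r = -3 + (4*(-1))*(-2) = -3 - 4*(-2) = -3 + 8 = 5)
R(g, I) = 3 - 2*I (R(g, I) = -7 - 2*(I - 5) = -7 - 2*(-5 + I) = -7 + (10 - 2*I) = 3 - 2*I)
k(E) = 16 (k(E) = 11 + 5 = 16)
R(-51, 45) - k(15 - 15) = (3 - 2*45) - 1*16 = (3 - 90) - 16 = -87 - 16 = -103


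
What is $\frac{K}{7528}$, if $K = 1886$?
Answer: $\frac{943}{3764} \approx 0.25053$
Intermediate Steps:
$\frac{K}{7528} = \frac{1886}{7528} = 1886 \cdot \frac{1}{7528} = \frac{943}{3764}$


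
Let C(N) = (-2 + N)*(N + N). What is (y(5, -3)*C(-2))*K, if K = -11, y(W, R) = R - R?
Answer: 0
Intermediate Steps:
y(W, R) = 0
C(N) = 2*N*(-2 + N) (C(N) = (-2 + N)*(2*N) = 2*N*(-2 + N))
(y(5, -3)*C(-2))*K = (0*(2*(-2)*(-2 - 2)))*(-11) = (0*(2*(-2)*(-4)))*(-11) = (0*16)*(-11) = 0*(-11) = 0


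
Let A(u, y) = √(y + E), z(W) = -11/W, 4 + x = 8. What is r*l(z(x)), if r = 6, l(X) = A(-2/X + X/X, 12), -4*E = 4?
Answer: 6*√11 ≈ 19.900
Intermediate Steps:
E = -1 (E = -¼*4 = -1)
x = 4 (x = -4 + 8 = 4)
A(u, y) = √(-1 + y) (A(u, y) = √(y - 1) = √(-1 + y))
l(X) = √11 (l(X) = √(-1 + 12) = √11)
r*l(z(x)) = 6*√11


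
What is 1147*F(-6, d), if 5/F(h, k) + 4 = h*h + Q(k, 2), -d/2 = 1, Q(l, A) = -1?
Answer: 185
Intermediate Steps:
d = -2 (d = -2*1 = -2)
F(h, k) = 5/(-5 + h²) (F(h, k) = 5/(-4 + (h*h - 1)) = 5/(-4 + (h² - 1)) = 5/(-4 + (-1 + h²)) = 5/(-5 + h²))
1147*F(-6, d) = 1147*(5/(-5 + (-6)²)) = 1147*(5/(-5 + 36)) = 1147*(5/31) = 185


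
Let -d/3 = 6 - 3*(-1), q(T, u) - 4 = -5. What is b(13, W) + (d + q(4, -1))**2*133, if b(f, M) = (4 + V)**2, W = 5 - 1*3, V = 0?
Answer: 104288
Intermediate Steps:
q(T, u) = -1 (q(T, u) = 4 - 5 = -1)
W = 2 (W = 5 - 3 = 2)
d = -27 (d = -3*(6 - 3*(-1)) = -3*(6 + 3) = -3*9 = -27)
b(f, M) = 16 (b(f, M) = (4 + 0)**2 = 4**2 = 16)
b(13, W) + (d + q(4, -1))**2*133 = 16 + (-27 - 1)**2*133 = 16 + (-28)**2*133 = 16 + 784*133 = 16 + 104272 = 104288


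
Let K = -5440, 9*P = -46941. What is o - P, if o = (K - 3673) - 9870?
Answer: -41302/3 ≈ -13767.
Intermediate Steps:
P = -15647/3 (P = (⅑)*(-46941) = -15647/3 ≈ -5215.7)
o = -18983 (o = (-5440 - 3673) - 9870 = -9113 - 9870 = -18983)
o - P = -18983 - 1*(-15647/3) = -18983 + 15647/3 = -41302/3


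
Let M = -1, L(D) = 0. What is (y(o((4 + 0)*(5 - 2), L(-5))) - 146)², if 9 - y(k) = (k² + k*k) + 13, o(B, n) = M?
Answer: 23104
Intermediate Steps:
o(B, n) = -1
y(k) = -4 - 2*k² (y(k) = 9 - ((k² + k*k) + 13) = 9 - ((k² + k²) + 13) = 9 - (2*k² + 13) = 9 - (13 + 2*k²) = 9 + (-13 - 2*k²) = -4 - 2*k²)
(y(o((4 + 0)*(5 - 2), L(-5))) - 146)² = ((-4 - 2*(-1)²) - 146)² = ((-4 - 2*1) - 146)² = ((-4 - 2) - 146)² = (-6 - 146)² = (-152)² = 23104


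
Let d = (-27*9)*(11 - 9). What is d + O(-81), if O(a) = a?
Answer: -567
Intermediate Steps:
d = -486 (d = -243*2 = -486)
d + O(-81) = -486 - 81 = -567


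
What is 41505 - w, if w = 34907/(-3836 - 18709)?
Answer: 935765132/22545 ≈ 41507.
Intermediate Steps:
w = -34907/22545 (w = 34907/(-22545) = 34907*(-1/22545) = -34907/22545 ≈ -1.5483)
41505 - w = 41505 - 1*(-34907/22545) = 41505 + 34907/22545 = 935765132/22545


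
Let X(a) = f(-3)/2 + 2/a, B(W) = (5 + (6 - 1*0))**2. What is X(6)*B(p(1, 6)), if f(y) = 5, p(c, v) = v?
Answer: 2057/6 ≈ 342.83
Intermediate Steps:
B(W) = 121 (B(W) = (5 + (6 + 0))**2 = (5 + 6)**2 = 11**2 = 121)
X(a) = 5/2 + 2/a
X(6)*B(p(1, 6)) = (5/2 + 2/6)*121 = (5/2 + 2*(1/6))*121 = (5/2 + 1/3)*121 = (17/6)*121 = 2057/6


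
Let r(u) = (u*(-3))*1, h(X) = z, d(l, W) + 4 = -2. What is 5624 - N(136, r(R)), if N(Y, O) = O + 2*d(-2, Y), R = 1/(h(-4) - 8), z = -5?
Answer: 73265/13 ≈ 5635.8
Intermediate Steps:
d(l, W) = -6 (d(l, W) = -4 - 2 = -6)
h(X) = -5
R = -1/13 (R = 1/(-5 - 8) = 1/(-13) = -1/13 ≈ -0.076923)
r(u) = -3*u (r(u) = -3*u*1 = -3*u)
N(Y, O) = -12 + O (N(Y, O) = O + 2*(-6) = O - 12 = -12 + O)
5624 - N(136, r(R)) = 5624 - (-12 - 3*(-1/13)) = 5624 - (-12 + 3/13) = 5624 - 1*(-153/13) = 5624 + 153/13 = 73265/13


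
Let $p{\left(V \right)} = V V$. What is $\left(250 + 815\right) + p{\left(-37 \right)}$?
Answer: $2434$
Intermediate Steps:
$p{\left(V \right)} = V^{2}$
$\left(250 + 815\right) + p{\left(-37 \right)} = \left(250 + 815\right) + \left(-37\right)^{2} = 1065 + 1369 = 2434$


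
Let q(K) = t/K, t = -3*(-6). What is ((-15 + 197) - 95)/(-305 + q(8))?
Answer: -348/1211 ≈ -0.28737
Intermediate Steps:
t = 18
q(K) = 18/K
((-15 + 197) - 95)/(-305 + q(8)) = ((-15 + 197) - 95)/(-305 + 18/8) = (182 - 95)/(-305 + 18*(1/8)) = 87/(-305 + 9/4) = 87/(-1211/4) = 87*(-4/1211) = -348/1211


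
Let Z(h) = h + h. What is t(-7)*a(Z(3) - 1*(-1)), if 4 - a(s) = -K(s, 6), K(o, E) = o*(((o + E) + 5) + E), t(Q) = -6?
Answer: -1032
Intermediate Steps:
Z(h) = 2*h
K(o, E) = o*(5 + o + 2*E) (K(o, E) = o*(((E + o) + 5) + E) = o*((5 + E + o) + E) = o*(5 + o + 2*E))
a(s) = 4 + s*(17 + s) (a(s) = 4 - (-1)*s*(5 + s + 2*6) = 4 - (-1)*s*(5 + s + 12) = 4 - (-1)*s*(17 + s) = 4 + s*(17 + s))
t(-7)*a(Z(3) - 1*(-1)) = -6*(4 + (2*3 - 1*(-1))*(17 + (2*3 - 1*(-1)))) = -6*(4 + (6 + 1)*(17 + (6 + 1))) = -6*(4 + 7*(17 + 7)) = -6*(4 + 7*24) = -6*(4 + 168) = -6*172 = -1032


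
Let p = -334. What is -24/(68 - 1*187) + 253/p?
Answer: -22091/39746 ≈ -0.55580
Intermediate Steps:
-24/(68 - 1*187) + 253/p = -24/(68 - 1*187) + 253/(-334) = -24/(68 - 187) + 253*(-1/334) = -24/(-119) - 253/334 = -24*(-1/119) - 253/334 = 24/119 - 253/334 = -22091/39746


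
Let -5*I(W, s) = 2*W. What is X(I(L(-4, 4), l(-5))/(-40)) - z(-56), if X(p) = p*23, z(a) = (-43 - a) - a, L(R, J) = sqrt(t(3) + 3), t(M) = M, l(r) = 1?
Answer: -69 + 23*sqrt(6)/100 ≈ -68.437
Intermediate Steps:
L(R, J) = sqrt(6) (L(R, J) = sqrt(3 + 3) = sqrt(6))
I(W, s) = -2*W/5
z(a) = -43 - 2*a
X(p) = 23*p
X(I(L(-4, 4), l(-5))/(-40)) - z(-56) = 23*(-2*sqrt(6)/5/(-40)) - (-43 - 2*(-56)) = 23*(-2*sqrt(6)/5*(-1/40)) - (-43 + 112) = 23*(sqrt(6)/100) - 1*69 = 23*sqrt(6)/100 - 69 = -69 + 23*sqrt(6)/100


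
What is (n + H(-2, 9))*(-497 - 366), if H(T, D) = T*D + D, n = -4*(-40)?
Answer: -130313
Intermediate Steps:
n = 160
H(T, D) = D + D*T (H(T, D) = D*T + D = D + D*T)
(n + H(-2, 9))*(-497 - 366) = (160 + 9*(1 - 2))*(-497 - 366) = (160 + 9*(-1))*(-863) = (160 - 9)*(-863) = 151*(-863) = -130313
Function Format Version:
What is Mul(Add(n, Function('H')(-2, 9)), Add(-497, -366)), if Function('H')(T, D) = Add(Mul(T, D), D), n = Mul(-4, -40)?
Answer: -130313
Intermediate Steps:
n = 160
Function('H')(T, D) = Add(D, Mul(D, T)) (Function('H')(T, D) = Add(Mul(D, T), D) = Add(D, Mul(D, T)))
Mul(Add(n, Function('H')(-2, 9)), Add(-497, -366)) = Mul(Add(160, Mul(9, Add(1, -2))), Add(-497, -366)) = Mul(Add(160, Mul(9, -1)), -863) = Mul(Add(160, -9), -863) = Mul(151, -863) = -130313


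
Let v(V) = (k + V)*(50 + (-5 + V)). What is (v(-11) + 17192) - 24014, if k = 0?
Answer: -7196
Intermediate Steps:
v(V) = V*(45 + V) (v(V) = (0 + V)*(50 + (-5 + V)) = V*(45 + V))
(v(-11) + 17192) - 24014 = (-11*(45 - 11) + 17192) - 24014 = (-11*34 + 17192) - 24014 = (-374 + 17192) - 24014 = 16818 - 24014 = -7196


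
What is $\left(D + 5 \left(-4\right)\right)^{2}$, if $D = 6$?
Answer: $196$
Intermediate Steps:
$\left(D + 5 \left(-4\right)\right)^{2} = \left(6 + 5 \left(-4\right)\right)^{2} = \left(6 - 20\right)^{2} = \left(-14\right)^{2} = 196$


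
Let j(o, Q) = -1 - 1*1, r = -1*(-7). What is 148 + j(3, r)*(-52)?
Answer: 252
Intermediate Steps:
r = 7
j(o, Q) = -2 (j(o, Q) = -1 - 1 = -2)
148 + j(3, r)*(-52) = 148 - 2*(-52) = 148 + 104 = 252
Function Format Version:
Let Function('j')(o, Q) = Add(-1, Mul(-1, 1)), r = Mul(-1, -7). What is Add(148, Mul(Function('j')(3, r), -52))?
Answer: 252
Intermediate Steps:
r = 7
Function('j')(o, Q) = -2 (Function('j')(o, Q) = Add(-1, -1) = -2)
Add(148, Mul(Function('j')(3, r), -52)) = Add(148, Mul(-2, -52)) = Add(148, 104) = 252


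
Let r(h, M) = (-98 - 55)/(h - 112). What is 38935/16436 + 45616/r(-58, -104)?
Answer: 7497796175/147924 ≈ 50687.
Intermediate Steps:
r(h, M) = -153/(-112 + h)
38935/16436 + 45616/r(-58, -104) = 38935/16436 + 45616/((-153/(-112 - 58))) = 38935*(1/16436) + 45616/((-153/(-170))) = 38935/16436 + 45616/((-153*(-1/170))) = 38935/16436 + 45616/(9/10) = 38935/16436 + 45616*(10/9) = 38935/16436 + 456160/9 = 7497796175/147924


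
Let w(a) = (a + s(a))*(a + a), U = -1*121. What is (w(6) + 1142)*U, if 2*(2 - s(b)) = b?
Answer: -145442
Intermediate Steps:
s(b) = 2 - b/2
U = -121
w(a) = 2*a*(2 + a/2) (w(a) = (a + (2 - a/2))*(a + a) = (2 + a/2)*(2*a) = 2*a*(2 + a/2))
(w(6) + 1142)*U = (6*(4 + 6) + 1142)*(-121) = (6*10 + 1142)*(-121) = (60 + 1142)*(-121) = 1202*(-121) = -145442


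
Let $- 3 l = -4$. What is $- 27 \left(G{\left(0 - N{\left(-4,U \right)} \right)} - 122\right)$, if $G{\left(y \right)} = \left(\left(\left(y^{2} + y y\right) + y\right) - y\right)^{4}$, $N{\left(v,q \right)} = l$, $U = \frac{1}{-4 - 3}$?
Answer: $- \frac{248134}{243} \approx -1021.1$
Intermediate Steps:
$l = \frac{4}{3}$ ($l = \left(- \frac{1}{3}\right) \left(-4\right) = \frac{4}{3} \approx 1.3333$)
$U = - \frac{1}{7}$ ($U = \frac{1}{-7} = - \frac{1}{7} \approx -0.14286$)
$N{\left(v,q \right)} = \frac{4}{3}$
$G{\left(y \right)} = 16 y^{8}$ ($G{\left(y \right)} = \left(\left(\left(y^{2} + y^{2}\right) + y\right) - y\right)^{4} = \left(\left(2 y^{2} + y\right) - y\right)^{4} = \left(\left(y + 2 y^{2}\right) - y\right)^{4} = \left(2 y^{2}\right)^{4} = 16 y^{8}$)
$- 27 \left(G{\left(0 - N{\left(-4,U \right)} \right)} - 122\right) = - 27 \left(16 \left(0 - \frac{4}{3}\right)^{8} - 122\right) = - 27 \left(16 \left(- \frac{4}{3}\right)^{8} - 122\right) = - 27 \left(16 \cdot \frac{65536}{6561} - 122\right) = - 27 \left(\frac{1048576}{6561} - 122\right) = \left(-27\right) \frac{248134}{6561} = - \frac{248134}{243}$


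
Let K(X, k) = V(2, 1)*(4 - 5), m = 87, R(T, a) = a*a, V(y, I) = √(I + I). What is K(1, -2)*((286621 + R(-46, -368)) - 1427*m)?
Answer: -297896*√2 ≈ -4.2129e+5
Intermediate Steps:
V(y, I) = √2*√I (V(y, I) = √(2*I) = √2*√I)
R(T, a) = a²
K(X, k) = -√2 (K(X, k) = (√2*√1)*(4 - 5) = (√2*1)*(-1) = √2*(-1) = -√2)
K(1, -2)*((286621 + R(-46, -368)) - 1427*m) = (-√2)*((286621 + (-368)²) - 1427*87) = (-√2)*((286621 + 135424) - 124149) = (-√2)*(422045 - 124149) = -√2*297896 = -297896*√2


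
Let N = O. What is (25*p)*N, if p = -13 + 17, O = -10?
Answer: -1000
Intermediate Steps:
N = -10
p = 4
(25*p)*N = (25*4)*(-10) = 100*(-10) = -1000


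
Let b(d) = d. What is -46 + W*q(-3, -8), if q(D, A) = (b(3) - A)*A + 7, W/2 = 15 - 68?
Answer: 8540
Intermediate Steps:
W = -106 (W = 2*(15 - 68) = 2*(-53) = -106)
q(D, A) = 7 + A*(3 - A) (q(D, A) = (3 - A)*A + 7 = A*(3 - A) + 7 = 7 + A*(3 - A))
-46 + W*q(-3, -8) = -46 - 106*(7 - 1*(-8)² + 3*(-8)) = -46 - 106*(7 - 1*64 - 24) = -46 - 106*(7 - 64 - 24) = -46 - 106*(-81) = -46 + 8586 = 8540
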